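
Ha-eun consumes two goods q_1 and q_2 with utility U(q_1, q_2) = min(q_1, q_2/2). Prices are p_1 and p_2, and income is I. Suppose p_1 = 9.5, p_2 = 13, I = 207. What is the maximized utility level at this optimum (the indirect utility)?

With perfect complements, no substitution: consume in ratio q_1:q_2 = 1:2.
Budget: p_1·q_1 + p_2·2·q_1 = I, so (p_1 + 2·p_2)·q_1 = I.
Demand: q_1*(p_1,p_2,I) = I/(p_1 + 2·p_2), q_2* = 2·I/(p_1 + 2·p_2).
Here 9.5 + 2·13 = 35.5, giving q_1* = 5.831 and q_2* = 11.662.
Utility at the optimum: U(5.831, 11.662) = 5.831.

V = 5.831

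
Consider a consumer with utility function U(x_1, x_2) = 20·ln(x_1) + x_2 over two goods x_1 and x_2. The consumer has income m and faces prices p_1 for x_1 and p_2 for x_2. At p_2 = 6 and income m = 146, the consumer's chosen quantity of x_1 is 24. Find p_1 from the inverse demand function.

p_1 = 5

Set MRS = p_1/p_2: (20/x_1)/1 = p_1/p_2.
So x_1*(p_1,p_2) = 20·p_2/p_1, independent of income; and x_2* = (m − 20·p_2)/p_2.
Set x_1* = 24 in the demand function and solve for p_1: p_1 = 5.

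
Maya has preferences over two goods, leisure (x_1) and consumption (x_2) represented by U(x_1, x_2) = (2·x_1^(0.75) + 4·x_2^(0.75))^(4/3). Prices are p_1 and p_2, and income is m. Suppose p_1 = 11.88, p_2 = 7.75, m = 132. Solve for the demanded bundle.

MRS = MU_x_1/MU_x_2 = (1/2)·(x_2/x_1)^(0.25). Set equal to p_1/p_2.
Hence x_2/x_1 = (2·p_1/p_2)^(1/(0.25)), i.e. raised to the 4 power.
Substitute x_2 = (x_2/x_1)·x_1 into the budget: x_1* = m/(p_1 + p_2·(x_2/x_1)).
Numerically x_2/x_1 = 88.344382, so x_1* = 132/(11.88 + 7.75·88.344382) = 0.1895 and x_2* = 88.344382·0.1895 = 16.7418.

x_1* = 0.1895, x_2* = 16.7418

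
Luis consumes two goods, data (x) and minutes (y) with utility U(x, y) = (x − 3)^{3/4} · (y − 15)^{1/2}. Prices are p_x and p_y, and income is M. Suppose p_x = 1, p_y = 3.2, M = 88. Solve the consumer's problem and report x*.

x* = 25.2

MRS = (3/2)·(y−15)/(x−3). Tangency with p_x/p_y gives y−15 = (2/3)·(p_x/p_y)·(x−3).
After buying the subsistence bundle (3, 15), a share 0.6 of the remaining income goes to x: x* = 3 + 0.6·(M − 3p_x − 15p_y)/p_x.
Discretionary income = 88 − 3·1 − 15·3.2 = 37; x* = 3 + 0.6·37/1 = 25.2.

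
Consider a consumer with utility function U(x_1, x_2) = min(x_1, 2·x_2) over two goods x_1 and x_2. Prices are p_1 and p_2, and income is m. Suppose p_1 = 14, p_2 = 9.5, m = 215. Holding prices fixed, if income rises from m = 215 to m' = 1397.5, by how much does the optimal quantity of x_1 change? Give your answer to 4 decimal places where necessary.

Δx_1* = 63.0667

With perfect complements, no substitution: consume in ratio x_1:x_2 = 2:1.
Budget: p_1·x_1 + p_2·(1/2)·x_1 = m, so (2·p_1 + p_2)·x_1 = 2·m.
Demand: x_1*(p_1,p_2,m) = 2·m/(2·p_1 + p_2), x_2* = m/(2·p_1 + p_2).
Here 2·14 + 9.5 = 37.5, giving x_1* = 11.4667.
At m' = 1397.5: x_1* = 74.5333. Change: 74.5333 − 11.4667 = 63.0667.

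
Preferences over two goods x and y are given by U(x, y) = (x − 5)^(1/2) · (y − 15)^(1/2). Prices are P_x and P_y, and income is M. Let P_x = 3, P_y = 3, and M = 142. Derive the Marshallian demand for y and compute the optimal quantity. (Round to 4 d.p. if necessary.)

Let x' = x−5, y' = y−15. MRS = y'/x' = P_x/P_y.
Substituting into the budget: x* = 5 + 0.5·(M − 5·P_x − 15·P_y)/P_x, and y* = 15 + 0.5·(…)/P_y.
Discretionary income = 142 − 5·3 − 15·3 = 82; y* = 15 + 0.5·82/3 = 28.6667.

y* = 28.6667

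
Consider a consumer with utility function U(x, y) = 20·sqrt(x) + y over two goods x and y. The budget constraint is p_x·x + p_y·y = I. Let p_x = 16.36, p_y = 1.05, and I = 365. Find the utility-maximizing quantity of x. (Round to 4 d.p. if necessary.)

x* = 0.4119

Set MRS = p_x/p_y: 10·x^(−1/2) = p_x/p_y.
Thus x* = (10·p_y/p_x)² — independent of I — with the rest of income spent on y.
Plugging in: x* = (10·1.05/16.36)² = 0.4119.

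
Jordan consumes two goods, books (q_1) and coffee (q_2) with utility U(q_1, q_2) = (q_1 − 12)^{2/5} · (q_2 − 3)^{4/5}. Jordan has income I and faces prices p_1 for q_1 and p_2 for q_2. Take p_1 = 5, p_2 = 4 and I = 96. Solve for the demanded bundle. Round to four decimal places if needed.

q_1* = 13.6, q_2* = 7

MRS = (1/2)·(q_2−3)/(q_1−12). Tangency with p_1/p_2 gives q_2−3 = 2·(p_1/p_2)·(q_1−12).
Substituting into the budget: q_1* = 12 + 1/3·(I − 12·p_1 − 3·p_2)/p_1, and q_2* = 3 + 2/3·(…)/p_2.
Discretionary income = 96 − 12·5 − 3·4 = 24; q_1* = 12 + 1/3·24/5 = 13.6; q_2* = 3 + 2/3·24/4 = 7.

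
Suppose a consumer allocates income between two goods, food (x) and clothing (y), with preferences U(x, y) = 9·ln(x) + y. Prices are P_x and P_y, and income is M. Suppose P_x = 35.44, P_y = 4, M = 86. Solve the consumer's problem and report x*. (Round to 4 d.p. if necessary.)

MU_x = 9/x, MU_y = 1. Tangency: 9/x = P_x/P_y.
So x*(P_x,P_y) = 9·P_y/P_x, independent of income; and y* = (M − 9·P_y)/P_y.
At the given prices: x* = 9·4/35.44 = 1.0158.

x* = 1.0158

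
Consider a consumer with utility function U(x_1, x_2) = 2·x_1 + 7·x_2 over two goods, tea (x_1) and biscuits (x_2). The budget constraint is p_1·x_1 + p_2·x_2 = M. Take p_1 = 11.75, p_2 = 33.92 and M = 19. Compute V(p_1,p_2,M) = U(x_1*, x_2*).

V = 3.921

Perfect substitutes: compare marginal utility per dollar. 2/p_1 vs 7/p_2 → 0.1702 vs 0.2064.
x_2 gives more utility per dollar, so spend all income on x_2: x_2* = M/p_2, x_1* = 0.
Numerically: x_1* = 0, x_2* = 0.5601.
Utility at the optimum: U(0, 0.5601) = 3.921.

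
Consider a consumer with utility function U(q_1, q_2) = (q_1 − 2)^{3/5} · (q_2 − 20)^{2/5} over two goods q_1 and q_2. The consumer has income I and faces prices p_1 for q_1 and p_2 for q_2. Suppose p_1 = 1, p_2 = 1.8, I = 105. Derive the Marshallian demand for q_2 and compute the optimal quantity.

This is Cobb-Douglas in (q_1−2, q_2−20): tangency gives 0.6·p_2·(q_2−20) = 0.4·p_1·(q_1−2).
After buying the subsistence bundle (2, 20), a share 0.6 of the remaining income goes to q_1: q_1* = 2 + 0.6·(I − 2p_1 − 20p_2)/p_1.
Discretionary income = 105 − 2·1 − 20·1.8 = 67; q_2* = 20 + 0.4·67/1.8 = 34.8889.

q_2* = 34.8889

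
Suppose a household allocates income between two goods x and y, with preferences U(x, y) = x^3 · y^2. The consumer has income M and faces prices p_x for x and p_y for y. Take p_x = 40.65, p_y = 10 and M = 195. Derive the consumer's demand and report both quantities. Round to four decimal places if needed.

x* = 2.8782, y* = 7.8

The MRS is (3/2)·y/x. Set MRS = p_x/p_y.
So 3·p_y·y = 2·p_x·x; combined with the budget, a share 0.6 of income goes to x.
Demand: x*(p_x,p_y,M) = 0.6·M/p_x and y* = 0.4·M/p_y.
At p_x=40.65, p_y=10, M=195: x* = 0.6·195/40.65 = 2.8782, y* = 7.8.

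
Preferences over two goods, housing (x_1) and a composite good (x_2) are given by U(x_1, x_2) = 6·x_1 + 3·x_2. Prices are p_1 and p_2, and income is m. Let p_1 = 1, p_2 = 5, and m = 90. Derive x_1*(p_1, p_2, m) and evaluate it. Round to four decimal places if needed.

Perfect substitutes: compare marginal utility per dollar. 6/p_1 vs 3/p_2 → 6 vs 0.6.
x_1 gives more utility per dollar, so spend all income on x_1: x_1* = m/p_1, x_2* = 0.
Numerically: x_1* = 90, x_2* = 0.

x_1* = 90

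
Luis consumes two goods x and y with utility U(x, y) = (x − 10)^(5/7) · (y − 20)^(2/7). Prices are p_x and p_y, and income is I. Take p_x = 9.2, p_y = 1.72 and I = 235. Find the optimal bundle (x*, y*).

After buying the subsistence bundle (10, 20), a share 5/7 of the remaining income goes to x: x* = 10 + 5/7·(I − 10p_x − 20p_y)/p_x.
Discretionary income = 235 − 10·9.2 − 20·1.72 = 108.6; x* = 10 + 5/7·108.6/9.2 = 18.4317; y* = 20 + 2/7·108.6/1.72 = 38.0399.

x* = 18.4317, y* = 38.0399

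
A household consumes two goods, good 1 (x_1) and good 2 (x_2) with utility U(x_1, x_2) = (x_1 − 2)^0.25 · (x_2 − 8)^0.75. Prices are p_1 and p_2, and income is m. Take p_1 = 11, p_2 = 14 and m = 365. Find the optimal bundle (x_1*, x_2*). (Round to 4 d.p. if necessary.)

Let x_1' = x_1−2, x_2' = x_2−8. MRS = (1/3)·x_2'/x_1' = p_1/p_2.
Substituting into the budget: x_1* = 2 + 0.25·(m − 2·p_1 − 8·p_2)/p_1, and x_2* = 8 + 0.75·(…)/p_2.
Discretionary income = 365 − 2·11 − 8·14 = 231; x_1* = 2 + 0.25·231/11 = 7.25; x_2* = 8 + 0.75·231/14 = 20.375.

x_1* = 7.25, x_2* = 20.375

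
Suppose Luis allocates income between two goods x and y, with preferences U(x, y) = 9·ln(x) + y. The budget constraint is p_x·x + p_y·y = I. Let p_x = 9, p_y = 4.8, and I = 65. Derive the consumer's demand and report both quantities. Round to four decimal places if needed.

MU_x = 9/x, MU_y = 1. Tangency: 9/x = p_x/p_y.
So x*(p_x,p_y) = 9·p_y/p_x, independent of income; and y* = (I − 9·p_y)/p_y.
At the given prices: x* = 9·4.8/9 = 4.8, and y* = 4.5417.

x* = 4.8, y* = 4.5417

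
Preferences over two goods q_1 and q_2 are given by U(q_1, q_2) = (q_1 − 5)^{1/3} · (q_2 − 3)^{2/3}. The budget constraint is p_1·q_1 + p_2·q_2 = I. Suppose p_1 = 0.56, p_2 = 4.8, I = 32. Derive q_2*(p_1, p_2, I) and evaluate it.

q_2* = 5.0556

Let q_1' = q_1−5, q_2' = q_2−3. MRS = (1/2)·q_2'/q_1' = p_1/p_2.
After buying the subsistence bundle (5, 3), a share 1/3 of the remaining income goes to q_1: q_1* = 5 + 1/3·(I − 5p_1 − 3p_2)/p_1.
Discretionary income = 32 − 5·0.56 − 3·4.8 = 14.8; q_2* = 3 + 2/3·14.8/4.8 = 5.0556.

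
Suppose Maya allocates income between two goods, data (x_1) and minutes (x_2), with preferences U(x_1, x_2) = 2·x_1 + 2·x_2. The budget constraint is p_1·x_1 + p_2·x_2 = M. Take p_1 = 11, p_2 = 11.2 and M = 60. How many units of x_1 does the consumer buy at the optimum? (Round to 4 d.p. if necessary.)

Linear utility — the consumer picks whichever good has higher MU/price: 2/11 = 0.1818 vs 2/11.2 = 0.1786.
x_1 gives more utility per dollar, so spend all income on x_1: x_1* = M/p_1, x_2* = 0.
Numerically: x_1* = 5.4545, x_2* = 0.

x_1* = 5.4545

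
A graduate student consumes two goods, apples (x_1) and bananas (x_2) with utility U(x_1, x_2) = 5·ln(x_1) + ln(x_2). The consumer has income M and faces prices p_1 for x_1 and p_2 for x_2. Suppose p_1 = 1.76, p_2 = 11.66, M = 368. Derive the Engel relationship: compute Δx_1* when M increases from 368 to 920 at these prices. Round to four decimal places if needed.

MU_x_1/MU_x_2 = (5·x_2)/(x_1); tangency sets this equal to p_1/p_2.
So 5·p_2·x_2 = p_1·x_1; combined with the budget, a share 5/6 of income goes to x_1.
Demand: x_1*(p_1,p_2,M) = 5/6·M/p_1 and x_2* = 1/6·M/p_2.
At p_1=1.76, p_2=11.66, M=368: x_1* = 5/6·368/1.76 = 174.2424.
At M' = 920: x_1* = 435.6061. Change: 435.6061 − 174.2424 = 261.3636.

Δx_1* = 261.3636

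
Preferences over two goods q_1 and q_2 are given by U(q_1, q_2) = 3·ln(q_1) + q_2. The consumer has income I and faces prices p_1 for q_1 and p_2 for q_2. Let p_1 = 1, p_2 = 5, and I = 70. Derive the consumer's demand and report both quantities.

At the given prices: q_1* = 3·5/1 = 15, and q_2* = 11.

q_1* = 15, q_2* = 11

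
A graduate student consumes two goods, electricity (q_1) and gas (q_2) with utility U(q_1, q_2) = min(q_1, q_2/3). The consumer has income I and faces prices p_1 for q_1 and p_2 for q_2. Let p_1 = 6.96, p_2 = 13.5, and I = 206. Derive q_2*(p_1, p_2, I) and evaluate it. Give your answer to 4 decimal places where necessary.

Demand: q_1*(p_1,p_2,I) = I/(p_1 + 3·p_2), q_2* = 3·I/(p_1 + 3·p_2).
Here 6.96 + 3·13.5 = 47.46, giving q_2* = 13.0215.

q_2* = 13.0215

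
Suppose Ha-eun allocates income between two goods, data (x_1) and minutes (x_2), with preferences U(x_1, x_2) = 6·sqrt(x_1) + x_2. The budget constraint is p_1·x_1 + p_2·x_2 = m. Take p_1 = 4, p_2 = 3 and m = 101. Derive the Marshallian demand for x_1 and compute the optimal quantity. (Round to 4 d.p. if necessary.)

Set MRS = p_1/p_2: 3·x_1^(−1/2) = p_1/p_2.
Solve: √x_1 = 3·p_2/p_1, so x_1*(p_1,p_2) = (3·p_2/p_1)², and x_2* = (m − p_1·x_1*)/p_2.
Plugging in: x_1* = (3·3/4)² = 5.0625.

x_1* = 5.0625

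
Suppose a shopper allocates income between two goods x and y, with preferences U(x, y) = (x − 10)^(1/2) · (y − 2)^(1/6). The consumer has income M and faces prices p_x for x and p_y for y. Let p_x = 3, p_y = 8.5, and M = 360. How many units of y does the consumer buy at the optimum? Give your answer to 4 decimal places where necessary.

After buying the subsistence bundle (10, 2), a share 0.75 of the remaining income goes to x: x* = 10 + 0.75·(M − 10p_x − 2p_y)/p_x.
Discretionary income = 360 − 10·3 − 2·8.5 = 313; y* = 2 + 0.25·313/8.5 = 11.2059.

y* = 11.2059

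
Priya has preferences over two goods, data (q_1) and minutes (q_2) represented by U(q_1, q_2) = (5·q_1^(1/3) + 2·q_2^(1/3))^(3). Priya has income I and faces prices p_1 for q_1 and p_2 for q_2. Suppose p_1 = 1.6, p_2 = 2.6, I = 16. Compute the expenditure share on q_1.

MU_q_1 ∝ 5·q_1^(-2/3), MU_q_2 ∝ 2·q_2^(-2/3), so MRS = (5/2)·(q_2/q_1)^(2/3) = p_1/p_2.
Solve for the ratio: q_2/q_1 = [(2/5)·p_1/p_2]^(1.5).
With the ratio pinned down, the budget gives q_1* = I/(p_1 + p_2·(q_2/q_1)) and q_2* = (q_2/q_1)·q_1*.
Numerically q_2/q_1 = 0.122127, so q_1* = 16/(1.6 + 2.6·0.122127) = 8.3441 and q_2* = 0.122127·8.3441 = 1.019.
Expenditure on q_1: 1.6·8.3441 = 13.3505; share = 0.8344.

share on q_1 = 0.8344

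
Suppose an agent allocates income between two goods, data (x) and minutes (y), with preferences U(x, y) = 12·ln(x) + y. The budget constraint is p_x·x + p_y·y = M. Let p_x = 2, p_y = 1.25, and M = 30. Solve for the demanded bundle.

x* = 7.5, y* = 12

At the given prices: x* = 12·1.25/2 = 7.5, and y* = 12.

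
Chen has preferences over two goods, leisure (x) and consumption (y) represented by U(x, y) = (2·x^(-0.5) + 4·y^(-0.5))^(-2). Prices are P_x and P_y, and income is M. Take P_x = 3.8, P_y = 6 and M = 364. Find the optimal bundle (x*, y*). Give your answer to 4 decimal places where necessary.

From the CES first-order condition, (1/2)·(y/x)^(1.5) = P_x/P_y.
Solve for the ratio: y/x = [2·P_x/P_y]^(2/3).
With the ratio pinned down, the budget gives x* = M/(P_x + P_y·(y/x)) and y* = (y/x)·x*.
Numerically y/x = 1.170689, so x* = 364/(3.8 + 6·1.170689) = 33.6286 and y* = 1.170689·33.6286 = 39.3686.

x* = 33.6286, y* = 39.3686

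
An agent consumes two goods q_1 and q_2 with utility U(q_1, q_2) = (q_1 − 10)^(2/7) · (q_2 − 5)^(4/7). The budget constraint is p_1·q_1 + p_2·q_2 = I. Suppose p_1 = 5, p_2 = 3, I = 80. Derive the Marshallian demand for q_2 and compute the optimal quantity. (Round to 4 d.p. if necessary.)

MRS = (1/2)·(q_2−5)/(q_1−10). Tangency with p_1/p_2 gives q_2−5 = 2·(p_1/p_2)·(q_1−10).
Substituting into the budget: q_1* = 10 + 1/3·(I − 10·p_1 − 5·p_2)/p_1, and q_2* = 5 + 2/3·(…)/p_2.
Discretionary income = 80 − 10·5 − 5·3 = 15; q_2* = 5 + 2/3·15/3 = 8.3333.

q_2* = 8.3333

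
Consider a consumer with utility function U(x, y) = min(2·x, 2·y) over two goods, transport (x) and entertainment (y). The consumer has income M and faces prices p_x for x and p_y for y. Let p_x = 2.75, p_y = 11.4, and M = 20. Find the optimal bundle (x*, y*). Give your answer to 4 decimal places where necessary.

With perfect complements, no substitution: consume in ratio x:y = 2:2.
Budget: p_x·x + p_y·x = M, so (2·p_x + 2·p_y)·x = 2·M.
Demand: x*(p_x,p_y,M) = 2·M/(2·p_x + 2·p_y), y* = 2·M/(2·p_x + 2·p_y).
Here 2·2.75 + 2·11.4 = 28.3, giving x* = 1.4134 and y* = 1.4134.

x* = 1.4134, y* = 1.4134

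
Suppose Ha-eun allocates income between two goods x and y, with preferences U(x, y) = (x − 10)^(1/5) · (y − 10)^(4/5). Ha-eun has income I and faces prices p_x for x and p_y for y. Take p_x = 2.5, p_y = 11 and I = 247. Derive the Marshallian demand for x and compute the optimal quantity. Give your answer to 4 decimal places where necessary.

This is Cobb-Douglas in (x−10, y−10): tangency gives 0.2·p_y·(y−10) = 0.8·p_x·(x−10).
Substituting into the budget: x* = 10 + 0.2·(I − 10·p_x − 10·p_y)/p_x, and y* = 10 + 0.8·(…)/p_y.
Discretionary income = 247 − 10·2.5 − 10·11 = 112; x* = 10 + 0.2·112/2.5 = 18.96.

x* = 18.96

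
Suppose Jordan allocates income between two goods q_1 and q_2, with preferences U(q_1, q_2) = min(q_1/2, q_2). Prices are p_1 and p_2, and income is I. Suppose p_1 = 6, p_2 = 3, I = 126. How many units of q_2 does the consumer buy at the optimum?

q_2* = 8.4

With perfect complements, no substitution: consume in ratio q_1:q_2 = 2:1.
Budget: p_1·q_1 + p_2·(1/2)·q_1 = I, so (2·p_1 + p_2)·q_1 = 2·I.
Demand: q_1*(p_1,p_2,I) = 2·I/(2·p_1 + p_2), q_2* = I/(2·p_1 + p_2).
Here 2·6 + 3 = 15, giving q_2* = 8.4.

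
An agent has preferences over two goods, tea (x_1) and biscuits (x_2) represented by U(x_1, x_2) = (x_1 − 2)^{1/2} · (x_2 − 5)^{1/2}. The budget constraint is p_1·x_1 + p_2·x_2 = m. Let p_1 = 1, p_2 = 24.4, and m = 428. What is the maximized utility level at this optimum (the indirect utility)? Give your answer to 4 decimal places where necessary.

Let x_1' = x_1−2, x_2' = x_2−5. MRS = x_2'/x_1' = p_1/p_2.
After buying the subsistence bundle (2, 5), a share 0.5 of the remaining income goes to x_1: x_1* = 2 + 0.5·(m − 2p_1 − 5p_2)/p_1.
Discretionary income = 428 − 2·1 − 5·24.4 = 304; x_1* = 2 + 0.5·304/1 = 154; x_2* = 5 + 0.5·304/24.4 = 11.2295.
Utility at the optimum: U(154, 11.2295) = 30.7715.

V = 30.7715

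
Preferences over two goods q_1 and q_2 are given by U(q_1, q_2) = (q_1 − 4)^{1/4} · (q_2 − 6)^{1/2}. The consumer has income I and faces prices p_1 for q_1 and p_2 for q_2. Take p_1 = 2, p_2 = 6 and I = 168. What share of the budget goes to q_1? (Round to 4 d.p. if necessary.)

This is Cobb-Douglas in (q_1−4, q_2−6): tangency gives 0.25·p_2·(q_2−6) = 0.5·p_1·(q_1−4).
After buying the subsistence bundle (4, 6), a share 1/3 of the remaining income goes to q_1: q_1* = 4 + 1/3·(I − 4p_1 − 6p_2)/p_1.
Discretionary income = 168 − 4·2 − 6·6 = 124; q_1* = 4 + 1/3·124/2 = 24.6667; q_2* = 6 + 2/3·124/6 = 19.7778.
Expenditure on q_1: 2·24.6667 = 49.3333; share = 0.2937.

share on q_1 = 0.2937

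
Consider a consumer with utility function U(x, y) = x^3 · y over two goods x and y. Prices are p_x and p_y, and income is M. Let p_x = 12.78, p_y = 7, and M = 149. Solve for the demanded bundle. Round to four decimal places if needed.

Demand: x*(p_x,p_y,M) = 0.75·M/p_x and y* = 0.25·M/p_y.
At p_x=12.78, p_y=7, M=149: x* = 0.75·149/12.78 = 8.7441, y* = 5.3214.

x* = 8.7441, y* = 5.3214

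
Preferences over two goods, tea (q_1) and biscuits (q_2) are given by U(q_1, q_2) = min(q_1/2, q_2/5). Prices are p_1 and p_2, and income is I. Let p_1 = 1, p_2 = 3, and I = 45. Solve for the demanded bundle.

With perfect complements, no substitution: consume in ratio q_1:q_2 = 2:5.
Budget: p_1·q_1 + p_2·(5/2)·q_1 = I, so (2·p_1 + 5·p_2)·q_1 = 2·I.
Demand: q_1*(p_1,p_2,I) = 2·I/(2·p_1 + 5·p_2), q_2* = 5·I/(2·p_1 + 5·p_2).
Here 2·1 + 5·3 = 17, giving q_1* = 5.2941 and q_2* = 13.2353.

q_1* = 5.2941, q_2* = 13.2353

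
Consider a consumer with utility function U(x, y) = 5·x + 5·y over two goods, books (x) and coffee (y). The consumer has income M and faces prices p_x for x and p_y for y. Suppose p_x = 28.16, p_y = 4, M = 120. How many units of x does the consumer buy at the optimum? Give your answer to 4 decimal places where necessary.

x* = 0

Linear utility — the consumer picks whichever good has higher MU/price: 5/28.16 = 0.1776 vs 5/4 = 1.25.
y gives more utility per dollar, so spend all income on y: y* = M/p_y, x* = 0.
Numerically: x* = 0, y* = 30.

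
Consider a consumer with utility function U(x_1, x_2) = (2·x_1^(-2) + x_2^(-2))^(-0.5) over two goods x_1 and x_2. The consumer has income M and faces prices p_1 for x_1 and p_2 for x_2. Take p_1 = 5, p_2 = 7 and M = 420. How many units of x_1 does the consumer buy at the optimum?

From the CES first-order condition, 2·(x_2/x_1)^(3) = p_1/p_2.
Hence x_2/x_1 = ((1/2)·p_1/p_2)^(1/(3)), i.e. raised to the 1/3 power.
Substitute x_2 = (x_2/x_1)·x_1 into the budget: x_1* = M/(p_1 + p_2·(x_2/x_1)).
Numerically x_2/x_1 = 0.709492, so x_1* = 420/(5 + 7·0.709492) = 42.1414.

x_1* = 42.1414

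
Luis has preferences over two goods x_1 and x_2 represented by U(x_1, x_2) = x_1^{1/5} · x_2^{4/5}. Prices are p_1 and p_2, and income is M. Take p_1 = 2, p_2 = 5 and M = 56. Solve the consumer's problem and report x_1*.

x_1* = 5.6

Tangency: MRS = (1/4)·x_2/x_1 = p_1/p_2.
So 0.2·p_2·x_2 = 0.8·p_1·x_1; combined with the budget, a share 0.2 of income goes to x_1.
Demand: x_1*(p_1,p_2,M) = 0.2·M/p_1 and x_2* = 0.8·M/p_2.
At p_1=2, p_2=5, M=56: x_1* = 0.2·56/2 = 5.6.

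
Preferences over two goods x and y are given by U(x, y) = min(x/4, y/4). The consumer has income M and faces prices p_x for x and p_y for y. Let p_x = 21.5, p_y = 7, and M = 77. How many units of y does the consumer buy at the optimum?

y* = 2.7018

With perfect complements, no substitution: consume in ratio x:y = 4:4.
Budget: p_x·x + p_y·x = M, so (4·p_x + 4·p_y)·x = 4·M.
Demand: x*(p_x,p_y,M) = 4·M/(4·p_x + 4·p_y), y* = 4·M/(4·p_x + 4·p_y).
Here 4·21.5 + 4·7 = 114, giving y* = 2.7018.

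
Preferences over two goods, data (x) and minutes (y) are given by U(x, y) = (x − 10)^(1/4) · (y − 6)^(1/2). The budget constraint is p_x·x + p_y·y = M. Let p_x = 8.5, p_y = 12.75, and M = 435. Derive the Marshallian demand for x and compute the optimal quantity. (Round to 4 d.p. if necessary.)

Discretionary income = 435 − 10·8.5 − 6·12.75 = 273.5; x* = 10 + 1/3·273.5/8.5 = 20.7255.

x* = 20.7255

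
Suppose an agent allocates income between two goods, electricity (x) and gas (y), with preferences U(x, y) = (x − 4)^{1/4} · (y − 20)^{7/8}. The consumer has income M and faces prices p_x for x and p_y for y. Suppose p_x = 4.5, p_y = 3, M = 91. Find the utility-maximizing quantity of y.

y* = 23.3704

Substituting into the budget: x* = 4 + 2/9·(M − 4·p_x − 20·p_y)/p_x, and y* = 20 + 7/9·(…)/p_y.
Discretionary income = 91 − 4·4.5 − 20·3 = 13; y* = 20 + 7/9·13/3 = 23.3704.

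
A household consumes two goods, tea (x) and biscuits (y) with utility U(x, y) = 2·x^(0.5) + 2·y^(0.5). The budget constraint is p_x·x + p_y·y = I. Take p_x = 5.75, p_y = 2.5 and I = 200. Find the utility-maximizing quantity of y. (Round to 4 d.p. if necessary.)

MU_x ∝ 2·x^(-0.5), MU_y ∝ 2·y^(-0.5), so MRS = (y/x)^(0.5) = p_x/p_y.
Hence y/x = (p_x/p_y)^(1/(0.5)), i.e. raised to the 2 power.
Substitute y = (y/x)·x into the budget: x* = I/(p_x + p_y·(y/x)).
Numerically y/x = 5.29, so x* = 200/(5.75 + 2.5·5.29) = 10.5402 and y* = 5.29·10.5402 = 55.7576.

y* = 55.7576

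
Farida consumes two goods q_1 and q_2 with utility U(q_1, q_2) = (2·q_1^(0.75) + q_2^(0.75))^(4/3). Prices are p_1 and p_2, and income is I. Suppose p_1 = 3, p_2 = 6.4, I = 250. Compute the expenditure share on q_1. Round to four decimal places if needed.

share on q_1 = 0.9936

MU_q_1 ∝ 2·q_1^(-0.25), MU_q_2 ∝ q_2^(-0.25), so MRS = 2·(q_2/q_1)^(0.25) = p_1/p_2.
Solve for the ratio: q_2/q_1 = [(1/2)·p_1/p_2]^(4).
Substitute q_2 = (q_2/q_1)·q_1 into the budget: q_1* = I/(p_1 + p_2·(q_2/q_1)).
Numerically q_2/q_1 = 0.003017, so q_1* = 250/(3 + 6.4·0.003017) = 82.8003 and q_2* = 0.003017·82.8003 = 0.2498.
Expenditure on q_1: 3·82.8003 = 248.401; share = 0.9936.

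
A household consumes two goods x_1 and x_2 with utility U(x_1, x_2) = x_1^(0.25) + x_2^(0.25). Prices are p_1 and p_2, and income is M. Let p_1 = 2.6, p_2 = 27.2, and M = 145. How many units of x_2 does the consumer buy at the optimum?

Numerically x_2/x_1 = 0.043706, so x_1* = 145/(2.6 + 27.2·0.043706) = 38.2707 and x_2* = 0.043706·38.2707 = 1.6727.

x_2* = 1.6727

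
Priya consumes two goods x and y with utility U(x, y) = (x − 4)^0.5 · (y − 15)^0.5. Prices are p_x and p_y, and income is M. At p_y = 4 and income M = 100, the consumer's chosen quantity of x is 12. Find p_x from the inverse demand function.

This is Cobb-Douglas in (x−4, y−15): tangency gives 0.5·p_y·(y−15) = 0.5·p_x·(x−4).
Substituting into the budget: x* = 4 + 0.5·(M − 4·p_x − 15·p_y)/p_x, and y* = 15 + 0.5·(…)/p_y.
Set x* = 12 in the demand function and solve for p_x: p_x = 2.

p_x = 2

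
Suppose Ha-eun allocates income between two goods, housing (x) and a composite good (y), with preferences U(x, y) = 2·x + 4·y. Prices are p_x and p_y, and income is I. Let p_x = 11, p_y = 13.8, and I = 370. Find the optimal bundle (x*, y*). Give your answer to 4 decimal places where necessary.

x* = 0, y* = 26.8116

y gives more utility per dollar, so spend all income on y: y* = I/p_y, x* = 0.
Numerically: x* = 0, y* = 26.8116.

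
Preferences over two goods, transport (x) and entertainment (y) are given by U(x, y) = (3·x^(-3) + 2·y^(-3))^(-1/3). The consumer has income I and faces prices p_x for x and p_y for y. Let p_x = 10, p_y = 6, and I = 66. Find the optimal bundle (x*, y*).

From the CES first-order condition, (3/2)·(y/x)^(4) = p_x/p_y.
Hence y/x = ((2/3)·p_x/p_y)^(1/(4)), i.e. raised to the 0.25 power.
Substitute y = (y/x)·x into the budget: x* = I/(p_x + p_y·(y/x)).
Numerically y/x = 1.02669, so x* = 66/(10 + 6·1.02669) = 4.0841 and y* = 1.02669·4.0841 = 4.1931.

x* = 4.0841, y* = 4.1931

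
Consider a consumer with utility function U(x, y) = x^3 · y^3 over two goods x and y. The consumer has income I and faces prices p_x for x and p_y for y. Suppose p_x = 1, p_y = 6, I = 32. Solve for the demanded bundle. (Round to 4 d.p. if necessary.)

Tangency: MRS = y/x = p_x/p_y.
So 3·p_y·y = 3·p_x·x; combined with the budget, a share 0.5 of income goes to x.
Demand: x*(p_x,p_y,I) = 0.5·I/p_x and y* = 0.5·I/p_y.
At p_x=1, p_y=6, I=32: x* = 0.5·32/1 = 16, y* = 2.6667.

x* = 16, y* = 2.6667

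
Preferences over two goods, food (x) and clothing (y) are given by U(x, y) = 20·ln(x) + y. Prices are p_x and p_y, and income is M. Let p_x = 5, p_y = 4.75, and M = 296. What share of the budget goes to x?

share on x = 0.3209

MU_x = 20/x, MU_y = 1. Tangency: 20/x = p_x/p_y.
So x*(p_x,p_y) = 20·p_y/p_x, independent of income; and y* = (M − 20·p_y)/p_y.
At the given prices: x* = 20·4.75/5 = 19, and y* = 42.3158.
Expenditure on x: 5·19 = 95; share = 0.3209.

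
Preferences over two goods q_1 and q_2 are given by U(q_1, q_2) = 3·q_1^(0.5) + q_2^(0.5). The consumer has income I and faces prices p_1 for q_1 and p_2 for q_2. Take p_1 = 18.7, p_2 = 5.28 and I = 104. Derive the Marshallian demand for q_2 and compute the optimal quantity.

MRS = MU_q_1/MU_q_2 = 3·(q_2/q_1)^(0.5). Set equal to p_1/p_2.
Hence q_2/q_1 = ((1/3)·p_1/p_2)^(1/(0.5)), i.e. raised to the 2 power.
With the ratio pinned down, the budget gives q_1* = I/(p_1 + p_2·(q_2/q_1)) and q_2* = (q_2/q_1)·q_1*.
Numerically q_2/q_1 = 1.393711, so q_1* = 104/(18.7 + 5.28·1.393711) = 3.991 and q_2* = 1.393711·3.991 = 5.5623.

q_2* = 5.5623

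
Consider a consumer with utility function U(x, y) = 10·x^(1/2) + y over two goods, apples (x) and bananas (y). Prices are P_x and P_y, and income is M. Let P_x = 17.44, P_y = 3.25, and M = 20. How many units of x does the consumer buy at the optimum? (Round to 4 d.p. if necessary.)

x* = 0.8682

Set MRS = P_x/P_y: 5·x^(−1/2) = P_x/P_y.
Thus x* = (5·P_y/P_x)² — independent of M — with the rest of income spent on y.
Plugging in: x* = (5·3.25/17.44)² = 0.8682.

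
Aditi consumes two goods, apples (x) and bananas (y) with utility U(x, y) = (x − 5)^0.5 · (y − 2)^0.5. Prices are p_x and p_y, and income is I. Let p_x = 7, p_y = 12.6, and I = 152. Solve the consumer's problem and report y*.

Substituting into the budget: x* = 5 + 0.5·(I − 5·p_x − 2·p_y)/p_x, and y* = 2 + 0.5·(…)/p_y.
Discretionary income = 152 − 5·7 − 2·12.6 = 91.8; y* = 2 + 0.5·91.8/12.6 = 5.6429.

y* = 5.6429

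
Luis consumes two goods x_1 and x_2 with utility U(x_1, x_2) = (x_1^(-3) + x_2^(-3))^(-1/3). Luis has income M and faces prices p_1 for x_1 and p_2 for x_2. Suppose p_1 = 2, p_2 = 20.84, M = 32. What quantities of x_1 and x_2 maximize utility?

x_1* = 2.3531, x_2* = 1.3097

With the ratio pinned down, the budget gives x_1* = M/(p_1 + p_2·(x_2/x_1)) and x_2* = (x_2/x_1)·x_1*.
Numerically x_2/x_1 = 0.556587, so x_1* = 32/(2 + 20.84·0.556587) = 2.3531 and x_2* = 0.556587·2.3531 = 1.3097.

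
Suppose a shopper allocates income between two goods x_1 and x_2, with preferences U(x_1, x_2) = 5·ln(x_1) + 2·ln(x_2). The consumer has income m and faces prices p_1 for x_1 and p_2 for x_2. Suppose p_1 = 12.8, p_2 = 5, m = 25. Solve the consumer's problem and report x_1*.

Tangency: MRS = (5/2)·x_2/x_1 = p_1/p_2.
So 5·p_2·x_2 = 2·p_1·x_1; combined with the budget, a share 5/7 of income goes to x_1.
Demand: x_1*(p_1,p_2,m) = 5/7·m/p_1 and x_2* = 2/7·m/p_2.
At p_1=12.8, p_2=5, m=25: x_1* = 5/7·25/12.8 = 1.3951.

x_1* = 1.3951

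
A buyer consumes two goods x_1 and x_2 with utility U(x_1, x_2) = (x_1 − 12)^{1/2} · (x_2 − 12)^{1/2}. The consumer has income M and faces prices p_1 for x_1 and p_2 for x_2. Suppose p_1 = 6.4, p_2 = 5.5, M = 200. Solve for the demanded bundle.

Substituting into the budget: x_1* = 12 + 0.5·(M − 12·p_1 − 12·p_2)/p_1, and x_2* = 12 + 0.5·(…)/p_2.
Discretionary income = 200 − 12·6.4 − 12·5.5 = 57.2; x_1* = 12 + 0.5·57.2/6.4 = 16.4688; x_2* = 12 + 0.5·57.2/5.5 = 17.2.

x_1* = 16.4688, x_2* = 17.2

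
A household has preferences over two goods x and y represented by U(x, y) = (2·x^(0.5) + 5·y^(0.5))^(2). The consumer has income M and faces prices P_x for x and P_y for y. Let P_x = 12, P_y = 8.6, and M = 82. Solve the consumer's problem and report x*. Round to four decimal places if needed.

MRS = MU_x/MU_y = (2/5)·(y/x)^(0.5). Set equal to P_x/P_y.
Hence y/x = ((5/2)·P_x/P_y)^(1/(0.5)), i.e. raised to the 2 power.
Substitute y = (y/x)·x into the budget: x* = M/(P_x + P_y·(y/x)).
Numerically y/x = 12.16874, so x* = 82/(12 + 8.6·12.16874) = 0.703.

x* = 0.703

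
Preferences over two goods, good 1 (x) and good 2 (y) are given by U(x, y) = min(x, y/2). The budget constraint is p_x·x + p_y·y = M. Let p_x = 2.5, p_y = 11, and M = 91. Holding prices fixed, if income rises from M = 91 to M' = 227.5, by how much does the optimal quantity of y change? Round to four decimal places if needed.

Δy* = 11.1429

With perfect complements, no substitution: consume in ratio x:y = 1:2.
Budget: p_x·x + p_y·2·x = M, so (p_x + 2·p_y)·x = M.
Demand: x*(p_x,p_y,M) = M/(p_x + 2·p_y), y* = 2·M/(p_x + 2·p_y).
Here 2.5 + 2·11 = 24.5, giving y* = 7.4286.
At M' = 227.5: y* = 18.5714. Change: 18.5714 − 7.4286 = 11.1429.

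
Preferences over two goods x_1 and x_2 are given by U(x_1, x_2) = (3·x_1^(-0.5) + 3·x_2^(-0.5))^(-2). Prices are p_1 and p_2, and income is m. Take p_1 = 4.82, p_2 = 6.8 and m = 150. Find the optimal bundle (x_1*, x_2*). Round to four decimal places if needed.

x_1* = 14.6686, x_2* = 11.6613

With the ratio pinned down, the budget gives x_1* = m/(p_1 + p_2·(x_2/x_1)) and x_2* = (x_2/x_1)·x_1*.
Numerically x_2/x_1 = 0.794985, so x_1* = 150/(4.82 + 6.8·0.794985) = 14.6686 and x_2* = 0.794985·14.6686 = 11.6613.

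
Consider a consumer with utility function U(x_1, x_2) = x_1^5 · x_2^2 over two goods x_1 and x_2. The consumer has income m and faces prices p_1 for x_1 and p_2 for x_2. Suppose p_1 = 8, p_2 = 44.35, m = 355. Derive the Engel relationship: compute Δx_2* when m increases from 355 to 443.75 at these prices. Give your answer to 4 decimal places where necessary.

Δx_2* = 0.5718

MU_x_1/MU_x_2 = (5·x_2)/(2·x_1); tangency sets this equal to p_1/p_2.
So 5·p_2·x_2 = 2·p_1·x_1; combined with the budget, a share 5/7 of income goes to x_1.
Demand: x_1*(p_1,p_2,m) = 5/7·m/p_1 and x_2* = 2/7·m/p_2.
At p_1=8, p_2=44.35, m=355: x_2* = 2/7·355/44.35 = 2.287.
At m' = 443.75: x_2* = 2.8588. Change: 2.8588 − 2.287 = 0.5718.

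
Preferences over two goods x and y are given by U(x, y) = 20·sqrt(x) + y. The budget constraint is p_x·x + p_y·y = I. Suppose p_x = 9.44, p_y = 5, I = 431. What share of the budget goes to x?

Plugging in: x* = (10·5/9.44)² = 28.0541, y* = 33.2339.
Expenditure on x: 9.44·28.0541 = 264.8305; share = 0.6145.

share on x = 0.6145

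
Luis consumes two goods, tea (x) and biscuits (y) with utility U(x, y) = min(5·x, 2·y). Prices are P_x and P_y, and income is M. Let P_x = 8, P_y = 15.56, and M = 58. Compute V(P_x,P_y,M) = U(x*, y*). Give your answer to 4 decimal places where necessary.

Leontief preferences: the optimum is at the kink where x/2 = y/5, i.e. y = (5/2)·x.
Budget: P_x·x + P_y·(5/2)·x = M, so (2·P_x + 5·P_y)·x = 2·M.
Demand: x*(P_x,P_y,M) = 2·M/(2·P_x + 5·P_y), y* = 5·M/(2·P_x + 5·P_y).
Here 2·8 + 5·15.56 = 93.8, giving x* = 1.2367 and y* = 3.0917.
Utility at the optimum: U(1.2367, 3.0917) = 6.1834.

V = 6.1834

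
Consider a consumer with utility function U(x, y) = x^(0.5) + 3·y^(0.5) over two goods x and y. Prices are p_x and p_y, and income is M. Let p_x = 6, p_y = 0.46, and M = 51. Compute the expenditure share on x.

share on x = 0.0084

With the ratio pinned down, the budget gives x* = M/(p_x + p_y·(y/x)) and y* = (y/x)·x*.
Numerically y/x = 1531.190926, so x* = 51/(6 + 0.46·1531.190926) = 0.0718 and y* = 1531.190926·0.0718 = 109.9331.
Expenditure on x: 6·0.0718 = 0.4308; share = 0.0084.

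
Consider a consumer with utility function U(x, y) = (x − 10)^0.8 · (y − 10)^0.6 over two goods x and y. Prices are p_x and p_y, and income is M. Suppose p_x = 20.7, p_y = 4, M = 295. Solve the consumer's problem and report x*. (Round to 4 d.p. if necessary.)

x* = 11.3251

Let x' = x−10, y' = y−10. MRS = (4/3)·y'/x' = p_x/p_y.
Substituting into the budget: x* = 10 + 4/7·(M − 10·p_x − 10·p_y)/p_x, and y* = 10 + 3/7·(…)/p_y.
Discretionary income = 295 − 10·20.7 − 10·4 = 48; x* = 10 + 4/7·48/20.7 = 11.3251.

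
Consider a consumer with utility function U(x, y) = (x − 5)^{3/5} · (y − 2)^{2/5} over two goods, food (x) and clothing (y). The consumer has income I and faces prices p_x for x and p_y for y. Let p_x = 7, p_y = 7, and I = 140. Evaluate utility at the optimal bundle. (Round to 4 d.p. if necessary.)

MRS = (3/2)·(y−2)/(x−5). Tangency with p_x/p_y gives y−2 = (2/3)·(p_x/p_y)·(x−5).
After buying the subsistence bundle (5, 2), a share 0.6 of the remaining income goes to x: x* = 5 + 0.6·(I − 5p_x − 2p_y)/p_x.
Discretionary income = 140 − 5·7 − 2·7 = 91; x* = 5 + 0.6·91/7 = 12.8; y* = 2 + 0.4·91/7 = 7.2.
Utility at the optimum: U(12.8, 7.2) = 6.6322.

V = 6.6322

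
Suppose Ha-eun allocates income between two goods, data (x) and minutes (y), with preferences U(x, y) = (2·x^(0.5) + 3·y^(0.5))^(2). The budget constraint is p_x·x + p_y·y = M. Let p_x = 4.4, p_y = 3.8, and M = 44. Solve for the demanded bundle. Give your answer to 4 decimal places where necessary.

MU_x ∝ 2·x^(-0.5), MU_y ∝ 3·y^(-0.5), so MRS = (2/3)·(y/x)^(0.5) = p_x/p_y.
Hence y/x = ((3/2)·p_x/p_y)^(1/(0.5)), i.e. raised to the 2 power.
With the ratio pinned down, the budget gives x* = M/(p_x + p_y·(y/x)) and y* = (y/x)·x*.
Numerically y/x = 3.01662, so x* = 44/(4.4 + 3.8·3.01662) = 2.7737 and y* = 3.01662·2.7737 = 8.3673.

x* = 2.7737, y* = 8.3673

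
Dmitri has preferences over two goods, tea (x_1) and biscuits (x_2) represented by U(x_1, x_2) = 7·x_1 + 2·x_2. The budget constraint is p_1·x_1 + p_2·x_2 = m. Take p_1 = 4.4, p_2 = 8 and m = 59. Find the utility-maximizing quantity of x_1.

x_1* = 13.4091

Perfect substitutes: compare marginal utility per dollar. 7/p_1 vs 2/p_2 → 1.5909 vs 0.25.
x_1 gives more utility per dollar, so spend all income on x_1: x_1* = m/p_1, x_2* = 0.
Numerically: x_1* = 13.4091, x_2* = 0.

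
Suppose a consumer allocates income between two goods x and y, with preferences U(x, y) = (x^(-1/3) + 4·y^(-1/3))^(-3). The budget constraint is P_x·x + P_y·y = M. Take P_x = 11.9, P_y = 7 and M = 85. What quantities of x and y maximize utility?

MRS = MU_x/MU_y = (1/4)·(y/x)^(4/3). Set equal to P_x/P_y.
Solve for the ratio: y/x = [4·P_x/P_y]^(0.75).
Substitute y = (y/x)·x into the budget: x* = M/(P_x + P_y·(y/x)).
Numerically y/x = 4.210966, so x* = 85/(11.9 + 7·4.210966) = 2.0543 and y* = 4.210966·2.0543 = 8.6506.

x* = 2.0543, y* = 8.6506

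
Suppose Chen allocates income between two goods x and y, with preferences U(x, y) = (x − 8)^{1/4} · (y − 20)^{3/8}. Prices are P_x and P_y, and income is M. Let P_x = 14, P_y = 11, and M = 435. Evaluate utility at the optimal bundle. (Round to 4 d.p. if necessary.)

Substituting into the budget: x* = 8 + 0.4·(M − 8·P_x − 20·P_y)/P_x, and y* = 20 + 0.6·(…)/P_y.
Discretionary income = 435 − 8·14 − 20·11 = 103; x* = 8 + 0.4·103/14 = 10.9429; y* = 20 + 0.6·103/11 = 25.6182.
Utility at the optimum: U(10.9429, 25.6182) = 2.502.

V = 2.502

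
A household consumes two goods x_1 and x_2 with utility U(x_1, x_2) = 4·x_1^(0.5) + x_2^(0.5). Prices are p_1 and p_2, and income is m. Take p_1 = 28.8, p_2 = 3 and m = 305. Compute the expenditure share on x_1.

share on x_1 = 0.625

From the CES first-order condition, 4·(x_2/x_1)^(0.5) = p_1/p_2.
Solve for the ratio: x_2/x_1 = [(1/4)·p_1/p_2]^(2).
With the ratio pinned down, the budget gives x_1* = m/(p_1 + p_2·(x_2/x_1)) and x_2* = (x_2/x_1)·x_1*.
Numerically x_2/x_1 = 5.76, so x_1* = 305/(28.8 + 3·5.76) = 6.6189 and x_2* = 5.76·6.6189 = 38.125.
Expenditure on x_1: 28.8·6.6189 = 190.625; share = 0.625.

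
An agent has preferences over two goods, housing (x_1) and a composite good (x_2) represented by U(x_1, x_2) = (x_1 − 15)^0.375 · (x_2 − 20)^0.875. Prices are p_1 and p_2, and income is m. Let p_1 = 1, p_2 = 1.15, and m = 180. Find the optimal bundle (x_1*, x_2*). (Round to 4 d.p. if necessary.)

After buying the subsistence bundle (15, 20), a share 0.3 of the remaining income goes to x_1: x_1* = 15 + 0.3·(m − 15p_1 − 20p_2)/p_1.
Discretionary income = 180 − 15·1 − 20·1.15 = 142; x_1* = 15 + 0.3·142/1 = 57.6; x_2* = 20 + 0.7·142/1.15 = 106.4348.

x_1* = 57.6, x_2* = 106.4348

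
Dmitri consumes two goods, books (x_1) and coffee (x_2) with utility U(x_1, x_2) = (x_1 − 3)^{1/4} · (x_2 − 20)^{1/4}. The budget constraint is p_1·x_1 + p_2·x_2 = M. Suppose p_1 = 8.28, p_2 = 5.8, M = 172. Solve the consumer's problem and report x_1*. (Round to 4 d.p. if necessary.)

MRS = (x_2−20)/(x_1−3). Tangency with p_1/p_2 gives x_2−20 = (p_1/p_2)·(x_1−3).
Substituting into the budget: x_1* = 3 + 0.5·(M − 3·p_1 − 20·p_2)/p_1, and x_2* = 20 + 0.5·(…)/p_2.
Discretionary income = 172 − 3·8.28 − 20·5.8 = 31.16; x_1* = 3 + 0.5·31.16/8.28 = 4.8816.

x_1* = 4.8816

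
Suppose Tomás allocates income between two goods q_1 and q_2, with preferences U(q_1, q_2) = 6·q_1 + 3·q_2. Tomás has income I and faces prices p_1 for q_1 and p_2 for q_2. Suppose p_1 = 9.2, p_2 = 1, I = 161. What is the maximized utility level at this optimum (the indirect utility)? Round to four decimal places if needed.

Perfect substitutes: compare marginal utility per dollar. 6/p_1 vs 3/p_2 → 0.6522 vs 3.
q_2 gives more utility per dollar, so spend all income on q_2: q_2* = I/p_2, q_1* = 0.
Numerically: q_1* = 0, q_2* = 161.
Utility at the optimum: U(0, 161) = 483.

V = 483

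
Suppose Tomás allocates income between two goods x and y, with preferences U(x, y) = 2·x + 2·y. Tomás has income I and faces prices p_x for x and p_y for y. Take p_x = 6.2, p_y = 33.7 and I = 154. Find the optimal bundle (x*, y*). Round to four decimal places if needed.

x* = 24.8387, y* = 0

Perfect substitutes: compare marginal utility per dollar. 2/p_x vs 2/p_y → 0.3226 vs 0.0593.
x gives more utility per dollar, so spend all income on x: x* = I/p_x, y* = 0.
Numerically: x* = 24.8387, y* = 0.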